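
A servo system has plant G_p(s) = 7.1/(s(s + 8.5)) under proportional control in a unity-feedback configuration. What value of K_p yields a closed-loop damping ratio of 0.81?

K_p = 3.88

Closed-loop characteristic equation: s² + 8.5s + K_p·7.1 = 0.
So ω_n = √(7.1K_p) and 2ζω_n = 8.5, giving ζ = 8.5/(2√(7.1K_p)).
Setting ζ = 0.81: √(7.1K_p) = 8.5/(2·0.81) = 5.247, so K_p = 27.53/7.1 = 3.88.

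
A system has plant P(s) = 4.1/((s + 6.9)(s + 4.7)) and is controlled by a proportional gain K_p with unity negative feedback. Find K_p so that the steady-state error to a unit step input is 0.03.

K_p = 256

Steady-state error for a unit step on this type-0 loop is 1/(1 + K_p·P(0)).
P(0) = 0.1264. Require 1/(1 + K_p·0.1264) = 0.03, so 1 + 0.1264·K_p = 33.33.
K_p = (33.33 − 1)/0.1264 = 256.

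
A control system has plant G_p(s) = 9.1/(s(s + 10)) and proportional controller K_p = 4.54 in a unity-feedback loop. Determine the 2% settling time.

From 1 + K_pG_p(s) = 0: s² + 10s + 41.31 = 0 ⇒ ω_n = 6.428, ζ = 0.7779.
2% settling time T_s ≈ 4/(ζω_n) = 4/5 = 0.8 s.

T_s ≈ 0.8 s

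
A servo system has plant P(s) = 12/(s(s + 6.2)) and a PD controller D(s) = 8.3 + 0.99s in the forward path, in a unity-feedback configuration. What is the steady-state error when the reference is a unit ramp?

The loop has one pole at the origin (type 1). Velocity error constant K_v = lim_{s→0} s·D(s)P(s) = 8.3·12/6.2 = 16.06.
Steady-state error to a unit ramp: e_ss = 1/K_v = 0.0622.

0.0622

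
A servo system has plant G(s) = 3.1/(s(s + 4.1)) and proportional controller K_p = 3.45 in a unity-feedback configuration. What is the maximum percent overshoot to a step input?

Closed-loop characteristic equation: s² + 4.1s + 10.7 = 0, so ω_n = 3.27 rad/s and ζ = 4.1/(2·3.27) = 0.6268.
%OS = 100·exp(−πζ/√(1−ζ²)) = 100·exp(−π·0.6268/√0.6071) = 7.99%.

7.99%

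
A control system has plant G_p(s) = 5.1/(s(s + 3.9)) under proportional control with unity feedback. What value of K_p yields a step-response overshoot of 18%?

K_p = 3.25

From %OS = 100·exp(−πζ/√(1−ζ²)) = 18%, ζ = −ln(0.18)/√(π²+ln²(0.18)) = 0.4791.
Characteristic equation s² + 3.9s + 5.1K_p = 0 gives ζ = 3.9/(2√(5.1K_p)).
Setting ζ = 0.4791: √(5.1K_p) = 3.9/(2·0.4791) = 4.07, so K_p = 16.57/5.1 = 3.25.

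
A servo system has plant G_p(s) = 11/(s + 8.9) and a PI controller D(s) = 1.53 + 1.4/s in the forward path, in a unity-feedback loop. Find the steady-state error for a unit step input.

The open loop D(s)G_p(s) has a pole at the origin (type 1), so the static position error constant is infinite and e_ss = 1/(1+∞) = 0.

0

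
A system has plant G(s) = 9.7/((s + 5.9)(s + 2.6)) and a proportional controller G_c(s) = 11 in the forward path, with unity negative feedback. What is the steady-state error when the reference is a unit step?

The loop is type 0. Static position error constant K_pos = G_c(0)·G(0) = 11·0.6323 = 6.956.
Steady-state error to a unit step: e_ss = 1/(1+K_pos) = 1/7.956 = 0.126.

0.126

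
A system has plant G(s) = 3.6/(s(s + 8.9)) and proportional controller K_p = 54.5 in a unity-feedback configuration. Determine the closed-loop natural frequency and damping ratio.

The closed-loop denominator is s(s+8.9) + 54.5·3.6 = s² + 8.9s + 196.2.
So ω_n² = 196.2 ⇒ ω_n = 14.01 rad/s, and ζ = 8.9/(2ω_n) = 0.318.

ω_n = 14 rad/s, ζ = 0.318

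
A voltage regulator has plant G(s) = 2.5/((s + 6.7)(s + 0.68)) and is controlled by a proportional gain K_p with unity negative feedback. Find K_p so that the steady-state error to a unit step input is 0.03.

K_p = 58.9

For a type-0 loop with proportional control, e_ss = 1/(1 + K_p·G(0)).
G(0) = 0.5487. Require 1/(1 + K_p·0.5487) = 0.03, so 1 + 0.5487·K_p = 33.33.
K_p = (33.33 − 1)/0.5487 = 58.9.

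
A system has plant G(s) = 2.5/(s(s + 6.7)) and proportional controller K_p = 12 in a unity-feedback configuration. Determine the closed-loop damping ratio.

1 + K_p·G(s) = 0 gives s² + 6.7s + 30 = 0.
Matching s² + 2ζω_n s + ω_n²: ω_n = √30 = 5.477 rad/s and 2ζω_n = 6.7, so ζ = 6.7/(2·5.477) = 0.612.

ζ = 0.612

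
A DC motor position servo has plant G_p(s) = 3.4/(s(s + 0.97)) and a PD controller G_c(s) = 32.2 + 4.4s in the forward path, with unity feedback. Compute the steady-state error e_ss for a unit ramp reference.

0.00886

The loop has one pole at the origin (type 1). Velocity error constant K_v = lim_{s→0} s·G_c(s)G_p(s) = 32.2·3.4/0.97 = 112.9.
Steady-state error to a unit ramp: e_ss = 1/K_v = 0.00886.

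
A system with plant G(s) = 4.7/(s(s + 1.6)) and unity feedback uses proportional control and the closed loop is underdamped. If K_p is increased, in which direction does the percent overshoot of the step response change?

Characteristic equation s² + 1.6s + K_p·4.7 = 0: raising K_p raises ω_n while 2ζω_n = 1.6 is fixed, so ζ falls and overshoot grows.

increase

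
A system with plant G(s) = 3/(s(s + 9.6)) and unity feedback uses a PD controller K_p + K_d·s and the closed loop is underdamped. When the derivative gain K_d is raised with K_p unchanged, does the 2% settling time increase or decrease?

decrease

Characteristic equation s² + (9.6 + 3K_d)s + 3K_p = 0: raising K_d increases ζω_n = (9.6+3K_d)/2 while the loop stays underdamped, so T_s ≈ 4/(ζω_n) decreases.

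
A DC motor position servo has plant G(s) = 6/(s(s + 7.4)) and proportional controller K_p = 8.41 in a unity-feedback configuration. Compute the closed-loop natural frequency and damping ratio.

1 + K_p·G(s) = 0 gives s² + 7.4s + 50.46 = 0.
So ω_n² = 50.46 ⇒ ω_n = 7.104 rad/s, and ζ = 7.4/(2ω_n) = 0.521.

ω_n = 7.1 rad/s, ζ = 0.521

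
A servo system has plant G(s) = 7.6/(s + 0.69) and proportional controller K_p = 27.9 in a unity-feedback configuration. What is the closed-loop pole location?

s = -212.7

Closed-loop transfer function: T(s) = K_p·G(s)/(1 + K_p·G(s)) = 212/(s + 0.69 + 212) = 212/(s + 212.7).
The closed-loop pole is at s = −212.7.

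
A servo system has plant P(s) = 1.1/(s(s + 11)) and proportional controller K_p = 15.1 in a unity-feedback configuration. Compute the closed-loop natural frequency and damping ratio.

ω_n = 4.08 rad/s, ζ = 1.35

1 + K_p·P(s) = 0 gives s² + 11s + 16.61 = 0.
So ω_n² = 16.61 ⇒ ω_n = 4.076 rad/s, and ζ = 11/(2ω_n) = 1.35.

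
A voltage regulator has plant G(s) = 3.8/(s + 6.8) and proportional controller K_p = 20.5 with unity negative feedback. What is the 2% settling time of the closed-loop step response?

T_s ≈ 0.0472 s

Closed-loop transfer function: T(s) = K_p·G(s)/(1 + K_p·G(s)) = 77.9/(s + 6.8 + 77.9) = 77.9/(s + 84.7).
Time constant τ = 1/84.7 = 0.01181 s, so the 2% settling time is about 4τ = 0.0472 s.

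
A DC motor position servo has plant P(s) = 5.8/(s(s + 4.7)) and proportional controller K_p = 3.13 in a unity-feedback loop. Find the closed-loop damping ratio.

With unity feedback the closed-loop characteristic equation is s² + 4.7s + 3.13·5.8 = s² + 4.7s + 18.15 = 0.
So ω_n² = 18.15 ⇒ ω_n = 4.261 rad/s, and ζ = 4.7/(2ω_n) = 0.552.

ζ = 0.552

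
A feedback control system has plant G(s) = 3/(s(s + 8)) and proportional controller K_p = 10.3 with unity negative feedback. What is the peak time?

Closed-loop characteristic equation: s² + 8s + 30.9 = 0, so ω_n = 5.559 rad/s and ζ = 8/(2·5.559) = 0.7196.
Damped frequency ω_d = ω_n√(1−ζ²) = 3.86 rad/s, so peak time T_p = π/ω_d = 0.814 s.

T_p = 0.814 s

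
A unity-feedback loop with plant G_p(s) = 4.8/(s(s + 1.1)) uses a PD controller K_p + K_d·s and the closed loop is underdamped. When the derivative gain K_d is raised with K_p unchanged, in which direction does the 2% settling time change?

decrease

Characteristic equation s² + (1.1 + 4.8K_d)s + 4.8K_p = 0: raising K_d increases ζω_n = (1.1+4.8K_d)/2 while the loop stays underdamped, so T_s ≈ 4/(ζω_n) decreases.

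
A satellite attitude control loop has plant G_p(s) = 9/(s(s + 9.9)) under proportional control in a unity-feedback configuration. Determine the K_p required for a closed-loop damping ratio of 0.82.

Closed-loop characteristic equation: s² + 9.9s + K_p·9 = 0.
So ω_n = √(9K_p) and 2ζω_n = 9.9, giving ζ = 9.9/(2√(9K_p)).
Setting ζ = 0.82: √(9K_p) = 9.9/(2·0.82) = 6.037, so K_p = 36.44/9 = 4.05.

K_p = 4.05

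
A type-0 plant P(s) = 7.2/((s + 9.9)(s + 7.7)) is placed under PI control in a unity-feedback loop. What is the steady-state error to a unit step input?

0

The PI controller's integrator makes the forward path type 1, so e_ss to a step is zero.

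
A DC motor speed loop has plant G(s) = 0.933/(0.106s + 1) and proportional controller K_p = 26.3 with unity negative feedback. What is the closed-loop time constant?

Closed loop: T(s) = K_p·G/(1+K_p·G) = 24.54/(0.106s + 1 + 24.54), with pole at s = −(1 + 24.54)/0.106 = −240.9.
Closed-loop time constant τ = 1/240.9 = 0.00415 s.

τ = 0.00415 s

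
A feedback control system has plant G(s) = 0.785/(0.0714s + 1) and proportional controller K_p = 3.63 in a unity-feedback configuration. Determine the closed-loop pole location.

s = -53.92

Closed loop: T(s) = K_p·G/(1+K_p·G) = 2.85/(0.0714s + 1 + 2.85), with pole at s = −(1 + 2.85)/0.0714 = −53.92.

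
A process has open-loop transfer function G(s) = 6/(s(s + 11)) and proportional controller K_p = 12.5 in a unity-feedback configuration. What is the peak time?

From 1 + K_pG(s) = 0: s² + 11s + 75 = 0 ⇒ ω_n = 8.66, ζ = 0.6351.
Damped frequency ω_d = ω_n√(1−ζ²) = 6.69 rad/s, so peak time T_p = π/ω_d = 0.47 s.

T_p = 0.47 s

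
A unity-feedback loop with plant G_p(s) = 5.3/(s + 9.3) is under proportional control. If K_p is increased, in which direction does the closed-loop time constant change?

decrease

The closed-loop bandwidth 9.3+K_p·5.3 grows with K_p, so τ shrinks.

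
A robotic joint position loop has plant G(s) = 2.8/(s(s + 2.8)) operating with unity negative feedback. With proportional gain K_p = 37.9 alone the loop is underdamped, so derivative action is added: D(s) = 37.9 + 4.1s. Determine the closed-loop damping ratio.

Forward path: (37.9 + 4.1s)·2.8/(s(s+2.8)). The closed-loop characteristic equation is s² + (2.8 + 2.8·4.1)s + 2.8·37.9 = 0.
That is s² + 14.28s + 106.1 = 0, so ω_n = 10.3 rad/s and ζ = 14.28/(2·10.3) = 0.6931.

ζ = 0.693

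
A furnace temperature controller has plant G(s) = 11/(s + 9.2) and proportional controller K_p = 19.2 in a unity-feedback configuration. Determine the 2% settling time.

Closed-loop transfer function: T(s) = K_p·G(s)/(1 + K_p·G(s)) = 211.2/(s + 9.2 + 211.2) = 211.2/(s + 220.4).
Time constant τ = 1/220.4 = 0.004537 s, so the 2% settling time is about 4τ = 0.0181 s.

T_s ≈ 0.0181 s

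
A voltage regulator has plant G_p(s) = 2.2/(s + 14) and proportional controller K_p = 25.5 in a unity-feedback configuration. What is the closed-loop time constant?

τ = 0.0143 s

Closed-loop transfer function: T(s) = K_p·G_p(s)/(1 + K_p·G_p(s)) = 56.1/(s + 14 + 56.1) = 56.1/(s + 70.1).
Time constant τ = 1/70.1 = 0.0143 s.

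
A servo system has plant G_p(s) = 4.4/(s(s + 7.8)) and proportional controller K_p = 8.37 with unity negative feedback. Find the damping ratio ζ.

ζ = 0.643

With unity feedback the closed-loop characteristic equation is s² + 7.8s + 8.37·4.4 = s² + 7.8s + 36.83 = 0.
Matching s² + 2ζω_n s + ω_n²: ω_n = √36.83 = 6.069 rad/s and 2ζω_n = 7.8, so ζ = 7.8/(2·6.069) = 0.643.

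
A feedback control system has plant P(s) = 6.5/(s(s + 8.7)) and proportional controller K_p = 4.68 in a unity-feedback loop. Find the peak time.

T_p = 0.927 s

Closed-loop characteristic equation: s² + 8.7s + 30.42 = 0, so ω_n = 5.515 rad/s and ζ = 8.7/(2·5.515) = 0.7887.
Damped frequency ω_d = ω_n√(1−ζ²) = 3.391 rad/s, so peak time T_p = π/ω_d = 0.927 s.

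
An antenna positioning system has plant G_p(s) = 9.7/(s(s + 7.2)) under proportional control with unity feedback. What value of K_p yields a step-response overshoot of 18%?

K_p = 5.82

From %OS = 100·exp(−πζ/√(1−ζ²)) = 18%, ζ = −ln(0.18)/√(π²+ln²(0.18)) = 0.4791.
Characteristic equation s² + 7.2s + 9.7K_p = 0 gives ζ = 7.2/(2√(9.7K_p)).
Setting ζ = 0.4791: √(9.7K_p) = 7.2/(2·0.4791) = 7.514, so K_p = 56.46/9.7 = 5.82.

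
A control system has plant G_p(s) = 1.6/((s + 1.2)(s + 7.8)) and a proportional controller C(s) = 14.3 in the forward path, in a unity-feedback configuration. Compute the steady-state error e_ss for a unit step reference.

0.29

The loop is type 0. Static position error constant K_pos = C(0)·G_p(0) = 14.3·0.1709 = 2.444.
Steady-state error to a unit step: e_ss = 1/(1+K_pos) = 1/3.444 = 0.29.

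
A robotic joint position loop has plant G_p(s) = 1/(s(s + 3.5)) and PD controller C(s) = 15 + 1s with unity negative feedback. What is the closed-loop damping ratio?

Forward path: (15 + 1s)·1/(s(s+3.5)). The closed-loop characteristic equation is s² + (3.5 + 1·1)s + 1·15 = 0.
That is s² + 4.5s + 15 = 0, so ω_n = 3.873 rad/s and ζ = 4.5/(2·3.873) = 0.5809.

ζ = 0.581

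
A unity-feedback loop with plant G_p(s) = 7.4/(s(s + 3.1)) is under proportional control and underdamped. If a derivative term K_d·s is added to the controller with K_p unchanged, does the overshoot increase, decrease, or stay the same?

decrease

With PD the characteristic equation becomes s² + (a + K·K_d)s + K·K_p = 0; the damping term grows, ζ rises, overshoot falls.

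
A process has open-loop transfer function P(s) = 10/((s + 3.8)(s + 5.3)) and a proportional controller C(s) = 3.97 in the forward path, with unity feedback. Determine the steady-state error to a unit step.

0.337

The loop is type 0. Static position error constant K_pos = C(0)·P(0) = 3.97·0.4965 = 1.971.
Steady-state error to a unit step: e_ss = 1/(1+K_pos) = 1/2.971 = 0.337.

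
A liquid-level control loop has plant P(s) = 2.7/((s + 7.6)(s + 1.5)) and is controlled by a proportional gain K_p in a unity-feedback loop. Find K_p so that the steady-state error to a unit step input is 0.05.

The loop is type 0, so e_ss(step) = 1/(1 + K_pos) with K_pos = K_p·P(0).
P(0) = 0.2368. Require 1/(1 + K_p·0.2368) = 0.05, so 1 + 0.2368·K_p = 20.
K_p = (20 − 1)/0.2368 = 80.2.

K_p = 80.2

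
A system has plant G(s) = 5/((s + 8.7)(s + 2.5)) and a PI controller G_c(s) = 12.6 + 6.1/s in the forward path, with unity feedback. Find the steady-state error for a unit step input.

0

The open loop G_c(s)G(s) has a pole at the origin (type 1), so the static position error constant is infinite and e_ss = 1/(1+∞) = 0.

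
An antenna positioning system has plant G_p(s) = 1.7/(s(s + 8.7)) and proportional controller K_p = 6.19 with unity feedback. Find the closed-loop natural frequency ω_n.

ω_n = 3.24 rad/s

The closed-loop denominator is s(s+8.7) + 6.19·1.7 = s² + 8.7s + 10.52.
So ω_n² = 10.52 ⇒ ω_n = 3.244 rad/s, and ζ = 8.7/(2ω_n) = 1.34.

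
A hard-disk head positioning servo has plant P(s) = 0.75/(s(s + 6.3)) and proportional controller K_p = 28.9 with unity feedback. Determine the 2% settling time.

T_s ≈ 1.27 s

The closed-loop denominator s² + 6.3s + 21.67 gives ω_n = √21.67 = 4.656 and ζ = 6.3/(2ω_n) = 0.6766.
2% settling time T_s ≈ 4/(ζω_n) = 4/3.15 = 1.27 s.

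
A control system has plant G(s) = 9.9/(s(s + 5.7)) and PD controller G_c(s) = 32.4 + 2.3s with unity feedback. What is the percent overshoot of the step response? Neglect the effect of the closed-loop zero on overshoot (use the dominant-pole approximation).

1.63%

Forward path: (32.4 + 2.3s)·9.9/(s(s+5.7)). The closed-loop characteristic equation is s² + (5.7 + 9.9·2.3)s + 9.9·32.4 = 0.
That is s² + 28.47s + 320.8 = 0, so ω_n = 17.91 rad/s and ζ = 28.47/(2·17.91) = 0.7948.
%OS = 100·exp(−πζ/√(1−ζ²)) = 1.63%.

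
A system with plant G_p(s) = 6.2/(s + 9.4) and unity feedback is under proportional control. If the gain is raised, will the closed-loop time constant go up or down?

The closed-loop bandwidth 9.4+K_p·6.2 grows with K_p, so τ shrinks.

decrease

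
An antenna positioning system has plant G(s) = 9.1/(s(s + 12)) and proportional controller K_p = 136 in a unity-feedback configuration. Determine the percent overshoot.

Closed-loop characteristic equation: s² + 12s + 1238 = 0, so ω_n = 35.18 rad/s and ζ = 12/(2·35.18) = 0.1706.
%OS = 100·exp(−πζ/√(1−ζ²)) = 100·exp(−π·0.1706/√0.9709) = 58.1%.

58.1%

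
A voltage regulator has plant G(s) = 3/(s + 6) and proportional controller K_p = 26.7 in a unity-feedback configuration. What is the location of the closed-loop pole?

s = -86.1

Closed-loop transfer function: T(s) = K_p·G(s)/(1 + K_p·G(s)) = 80.1/(s + 6 + 80.1) = 80.1/(s + 86.1).
The closed-loop pole is at s = −86.1.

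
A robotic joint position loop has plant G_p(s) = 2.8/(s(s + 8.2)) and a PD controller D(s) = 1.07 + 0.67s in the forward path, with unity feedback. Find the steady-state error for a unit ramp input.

2.74

The loop has one pole at the origin (type 1). Velocity error constant K_v = lim_{s→0} s·D(s)G_p(s) = 1.07·2.8/8.2 = 0.3654.
Steady-state error to a unit ramp: e_ss = 1/K_v = 2.74.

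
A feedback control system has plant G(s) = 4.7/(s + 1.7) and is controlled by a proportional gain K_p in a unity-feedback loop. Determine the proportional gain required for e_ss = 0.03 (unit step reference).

K_p = 11.7

For a type-0 loop with proportional control, e_ss = 1/(1 + K_p·G(0)).
G(0) = 2.765. Require 1/(1 + K_p·2.765) = 0.03, so 1 + 2.765·K_p = 33.33.
K_p = (33.33 − 1)/2.765 = 11.7.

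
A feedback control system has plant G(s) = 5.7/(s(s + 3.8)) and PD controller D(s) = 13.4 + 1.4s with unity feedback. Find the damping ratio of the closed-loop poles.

ζ = 0.674

Forward path: (13.4 + 1.4s)·5.7/(s(s+3.8)). The closed-loop characteristic equation is s² + (3.8 + 5.7·1.4)s + 5.7·13.4 = 0.
That is s² + 11.78s + 76.38 = 0, so ω_n = 8.74 rad/s and ζ = 11.78/(2·8.74) = 0.6739.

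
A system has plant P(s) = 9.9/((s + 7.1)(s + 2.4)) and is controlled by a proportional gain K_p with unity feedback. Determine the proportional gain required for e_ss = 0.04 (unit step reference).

K_p = 41.3

The loop is type 0, so e_ss(step) = 1/(1 + K_pos) with K_pos = K_p·P(0).
P(0) = 0.581. Require 1/(1 + K_p·0.581) = 0.04, so 1 + 0.581·K_p = 25.
K_p = (25 − 1)/0.581 = 41.3.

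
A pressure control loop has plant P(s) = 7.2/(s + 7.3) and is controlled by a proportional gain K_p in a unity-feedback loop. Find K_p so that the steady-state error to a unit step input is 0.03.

K_p = 32.8

For a type-0 loop with proportional control, e_ss = 1/(1 + K_p·P(0)).
P(0) = 0.9863. Require 1/(1 + K_p·0.9863) = 0.03, so 1 + 0.9863·K_p = 33.33.
K_p = (33.33 − 1)/0.9863 = 32.8.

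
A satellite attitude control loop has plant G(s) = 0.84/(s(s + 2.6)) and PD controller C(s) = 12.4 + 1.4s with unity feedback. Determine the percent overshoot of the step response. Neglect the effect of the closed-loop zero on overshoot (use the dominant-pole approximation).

10.4%

Forward path: (12.4 + 1.4s)·0.84/(s(s+2.6)). The closed-loop characteristic equation is s² + (2.6 + 0.84·1.4)s + 0.84·12.4 = 0.
That is s² + 3.776s + 10.42 = 0, so ω_n = 3.227 rad/s and ζ = 3.776/(2·3.227) = 0.585.
%OS = 100·exp(−πζ/√(1−ζ²)) = 10.4%.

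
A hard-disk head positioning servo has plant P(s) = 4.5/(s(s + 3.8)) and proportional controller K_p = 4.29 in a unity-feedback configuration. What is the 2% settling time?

T_s ≈ 2.11 s

The closed-loop denominator s² + 3.8s + 19.3 gives ω_n = √19.3 = 4.394 and ζ = 3.8/(2ω_n) = 0.4324.
2% settling time T_s ≈ 4/(ζω_n) = 4/1.9 = 2.11 s.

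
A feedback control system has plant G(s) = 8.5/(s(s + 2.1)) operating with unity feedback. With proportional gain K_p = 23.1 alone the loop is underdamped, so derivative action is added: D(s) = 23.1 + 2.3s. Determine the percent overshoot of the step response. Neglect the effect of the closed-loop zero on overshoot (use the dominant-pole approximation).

Forward path: (23.1 + 2.3s)·8.5/(s(s+2.1)). The closed-loop characteristic equation is s² + (2.1 + 8.5·2.3)s + 8.5·23.1 = 0.
That is s² + 21.65s + 196.4 = 0, so ω_n = 14.01 rad/s and ζ = 21.65/(2·14.01) = 0.7725.
%OS = 100·exp(−πζ/√(1−ζ²)) = 2.19%.

2.19%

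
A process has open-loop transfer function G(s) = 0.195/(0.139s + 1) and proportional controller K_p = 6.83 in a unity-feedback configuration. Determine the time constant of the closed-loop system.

τ = 0.0596 s

Closed loop: T(s) = K_p·G/(1+K_p·G) = 1.332/(0.139s + 1 + 1.332), with pole at s = −(1 + 1.332)/0.139 = −16.78.
Closed-loop time constant τ = 1/16.78 = 0.0596 s.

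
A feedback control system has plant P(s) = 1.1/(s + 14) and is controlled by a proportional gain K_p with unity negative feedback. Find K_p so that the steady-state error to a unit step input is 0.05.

K_p = 242

For a type-0 loop with proportional control, e_ss = 1/(1 + K_p·P(0)).
P(0) = 0.07857. Require 1/(1 + K_p·0.07857) = 0.05, so 1 + 0.07857·K_p = 20.
K_p = (20 − 1)/0.07857 = 242.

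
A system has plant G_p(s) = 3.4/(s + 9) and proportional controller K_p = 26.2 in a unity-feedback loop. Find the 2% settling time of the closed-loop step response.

T_s ≈ 0.0408 s

Closed-loop transfer function: T(s) = K_p·G_p(s)/(1 + K_p·G_p(s)) = 89.08/(s + 9 + 89.08) = 89.08/(s + 98.08).
Time constant τ = 1/98.08 = 0.0102 s, so the 2% settling time is about 4τ = 0.0408 s.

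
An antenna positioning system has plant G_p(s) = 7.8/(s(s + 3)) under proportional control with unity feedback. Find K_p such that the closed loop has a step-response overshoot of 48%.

K_p = 5.57

From %OS = 100·exp(−πζ/√(1−ζ²)) = 48%, ζ = −ln(0.48)/√(π²+ln²(0.48)) = 0.2275.
Characteristic equation s² + 3s + 7.8K_p = 0 gives ζ = 3/(2√(7.8K_p)).
Setting ζ = 0.2275: √(7.8K_p) = 3/(2·0.2275) = 6.593, so K_p = 43.47/7.8 = 5.57.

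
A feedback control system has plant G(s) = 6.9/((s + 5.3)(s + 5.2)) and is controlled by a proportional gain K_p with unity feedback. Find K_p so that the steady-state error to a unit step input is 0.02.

K_p = 196

For a type-0 loop with proportional control, e_ss = 1/(1 + K_p·G(0)).
G(0) = 0.2504. Require 1/(1 + K_p·0.2504) = 0.02, so 1 + 0.2504·K_p = 50.
K_p = (50 − 1)/0.2504 = 196.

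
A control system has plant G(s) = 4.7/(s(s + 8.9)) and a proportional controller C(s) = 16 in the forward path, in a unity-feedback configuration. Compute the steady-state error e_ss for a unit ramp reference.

0.118

The loop has one pole at the origin (type 1). Velocity error constant K_v = lim_{s→0} s·C(s)G(s) = 16·4.7/8.9 = 8.449.
Steady-state error to a unit ramp: e_ss = 1/K_v = 0.118.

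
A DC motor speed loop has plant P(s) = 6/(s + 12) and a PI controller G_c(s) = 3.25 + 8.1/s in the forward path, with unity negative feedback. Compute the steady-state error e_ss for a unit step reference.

The open loop G_c(s)P(s) has a pole at the origin (type 1), so the static position error constant is infinite and e_ss = 1/(1+∞) = 0.

0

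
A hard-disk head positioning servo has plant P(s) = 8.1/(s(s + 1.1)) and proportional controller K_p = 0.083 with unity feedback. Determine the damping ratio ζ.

ζ = 0.671

The closed-loop denominator is s(s+1.1) + 0.083·8.1 = s² + 1.1s + 0.6723.
So ω_n² = 0.6723 ⇒ ω_n = 0.8199 rad/s, and ζ = 1.1/(2ω_n) = 0.671.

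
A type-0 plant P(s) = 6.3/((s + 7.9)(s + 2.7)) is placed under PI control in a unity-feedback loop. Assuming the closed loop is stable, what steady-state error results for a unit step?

The PI controller's integrator makes the forward path type 1, so e_ss to a step is zero.

0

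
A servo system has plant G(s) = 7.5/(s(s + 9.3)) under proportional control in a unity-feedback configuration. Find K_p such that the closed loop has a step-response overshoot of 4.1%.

K_p = 5.67

From %OS = 100·exp(−πζ/√(1−ζ²)) = 4.1%, ζ = −ln(0.041)/√(π²+ln²(0.041)) = 0.713.
Characteristic equation s² + 9.3s + 7.5K_p = 0 gives ζ = 9.3/(2√(7.5K_p)).
Setting ζ = 0.713: √(7.5K_p) = 9.3/(2·0.713) = 6.522, so K_p = 42.54/7.5 = 5.67.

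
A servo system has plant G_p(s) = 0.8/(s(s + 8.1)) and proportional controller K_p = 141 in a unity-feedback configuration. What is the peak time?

The closed-loop denominator s² + 8.1s + 112.8 gives ω_n = √112.8 = 10.62 and ζ = 8.1/(2ω_n) = 0.3813.
Damped frequency ω_d = ω_n√(1−ζ²) = 9.818 rad/s, so peak time T_p = π/ω_d = 0.32 s.

T_p = 0.32 s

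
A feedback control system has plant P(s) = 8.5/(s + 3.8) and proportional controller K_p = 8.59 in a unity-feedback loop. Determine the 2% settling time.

T_s ≈ 0.0521 s

Closed-loop transfer function: T(s) = K_p·P(s)/(1 + K_p·P(s)) = 73.02/(s + 3.8 + 73.02) = 73.02/(s + 76.81).
Time constant τ = 1/76.81 = 0.01302 s, so the 2% settling time is about 4τ = 0.0521 s.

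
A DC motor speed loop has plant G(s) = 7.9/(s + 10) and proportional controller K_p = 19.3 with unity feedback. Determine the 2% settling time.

Closed-loop transfer function: T(s) = K_p·G(s)/(1 + K_p·G(s)) = 152.5/(s + 10 + 152.5) = 152.5/(s + 162.5).
Time constant τ = 1/162.5 = 0.006155 s, so the 2% settling time is about 4τ = 0.0246 s.

T_s ≈ 0.0246 s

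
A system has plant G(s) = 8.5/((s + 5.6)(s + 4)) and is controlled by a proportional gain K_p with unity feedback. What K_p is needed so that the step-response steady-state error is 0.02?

The loop is type 0, so e_ss(step) = 1/(1 + K_pos) with K_pos = K_p·G(0).
G(0) = 0.3795. Require 1/(1 + K_p·0.3795) = 0.02, so 1 + 0.3795·K_p = 50.
K_p = (50 − 1)/0.3795 = 129.

K_p = 129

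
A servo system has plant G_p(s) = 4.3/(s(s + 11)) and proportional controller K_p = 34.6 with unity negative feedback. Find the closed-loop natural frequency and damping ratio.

ω_n = 12.2 rad/s, ζ = 0.451

With unity feedback the closed-loop characteristic equation is s² + 11s + 34.6·4.3 = s² + 11s + 148.8 = 0.
So ω_n² = 148.8 ⇒ ω_n = 12.2 rad/s, and ζ = 11/(2ω_n) = 0.451.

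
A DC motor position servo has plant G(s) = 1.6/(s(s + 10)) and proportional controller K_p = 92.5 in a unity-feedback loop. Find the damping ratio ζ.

ζ = 0.411

With unity feedback the closed-loop characteristic equation is s² + 10s + 92.5·1.6 = s² + 10s + 148 = 0.
So ω_n² = 148 ⇒ ω_n = 12.17 rad/s, and ζ = 10/(2ω_n) = 0.411.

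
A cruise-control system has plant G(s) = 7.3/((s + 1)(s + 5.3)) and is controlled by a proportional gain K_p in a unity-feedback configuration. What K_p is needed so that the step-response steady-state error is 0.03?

The loop is type 0, so e_ss(step) = 1/(1 + K_pos) with K_pos = K_p·G(0).
G(0) = 1.377. Require 1/(1 + K_p·1.377) = 0.03, so 1 + 1.377·K_p = 33.33.
K_p = (33.33 − 1)/1.377 = 23.5.

K_p = 23.5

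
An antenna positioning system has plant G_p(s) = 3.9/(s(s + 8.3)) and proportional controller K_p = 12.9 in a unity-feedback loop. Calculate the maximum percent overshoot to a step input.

10.4%

The closed-loop denominator s² + 8.3s + 50.31 gives ω_n = √50.31 = 7.093 and ζ = 8.3/(2ω_n) = 0.5851.
%OS = 100·exp(−πζ/√(1−ζ²)) = 100·exp(−π·0.5851/√0.6577) = 10.4%.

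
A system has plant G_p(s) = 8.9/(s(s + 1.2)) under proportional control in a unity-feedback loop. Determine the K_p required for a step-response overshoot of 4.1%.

K_p = 0.0796

From %OS = 100·exp(−πζ/√(1−ζ²)) = 4.1%, ζ = −ln(0.041)/√(π²+ln²(0.041)) = 0.713.
Characteristic equation s² + 1.2s + 8.9K_p = 0 gives ζ = 1.2/(2√(8.9K_p)).
Setting ζ = 0.713: √(8.9K_p) = 1.2/(2·0.713) = 0.8416, so K_p = 0.7082/8.9 = 0.0796.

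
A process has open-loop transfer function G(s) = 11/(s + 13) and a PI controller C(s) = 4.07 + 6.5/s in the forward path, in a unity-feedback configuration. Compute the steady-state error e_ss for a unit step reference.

The open loop C(s)G(s) has a pole at the origin (type 1), so the static position error constant is infinite and e_ss = 1/(1+∞) = 0.

0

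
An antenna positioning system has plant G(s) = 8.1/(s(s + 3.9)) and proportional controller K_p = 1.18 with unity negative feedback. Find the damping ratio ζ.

The closed-loop denominator is s(s+3.9) + 1.18·8.1 = s² + 3.9s + 9.558.
Matching s² + 2ζω_n s + ω_n²: ω_n = √9.558 = 3.092 rad/s and 2ζω_n = 3.9, so ζ = 3.9/(2·3.092) = 0.631.

ζ = 0.631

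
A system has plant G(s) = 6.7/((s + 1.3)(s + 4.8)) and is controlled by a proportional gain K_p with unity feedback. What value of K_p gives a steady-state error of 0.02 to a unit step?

K_p = 45.6

For a type-0 loop with proportional control, e_ss = 1/(1 + K_p·G(0)).
G(0) = 1.074. Require 1/(1 + K_p·1.074) = 0.02, so 1 + 1.074·K_p = 50.
K_p = (50 − 1)/1.074 = 45.6.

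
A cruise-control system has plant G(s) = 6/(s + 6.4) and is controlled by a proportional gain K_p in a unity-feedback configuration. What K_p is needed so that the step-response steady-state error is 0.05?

K_p = 20.3

For a type-0 loop with proportional control, e_ss = 1/(1 + K_p·G(0)).
G(0) = 0.9375. Require 1/(1 + K_p·0.9375) = 0.05, so 1 + 0.9375·K_p = 20.
K_p = (20 − 1)/0.9375 = 20.3.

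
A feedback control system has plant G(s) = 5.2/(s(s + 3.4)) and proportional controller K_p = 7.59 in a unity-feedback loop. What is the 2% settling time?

Closed-loop characteristic equation: s² + 3.4s + 39.47 = 0, so ω_n = 6.282 rad/s and ζ = 3.4/(2·6.282) = 0.2706.
2% settling time T_s ≈ 4/(ζω_n) = 4/1.7 = 2.35 s.

T_s ≈ 2.35 s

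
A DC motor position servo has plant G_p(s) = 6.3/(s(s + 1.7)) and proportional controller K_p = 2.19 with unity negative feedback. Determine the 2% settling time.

The closed-loop denominator s² + 1.7s + 13.8 gives ω_n = √13.8 = 3.714 and ζ = 1.7/(2ω_n) = 0.2288.
2% settling time T_s ≈ 4/(ζω_n) = 4/0.85 = 4.71 s.

T_s ≈ 4.71 s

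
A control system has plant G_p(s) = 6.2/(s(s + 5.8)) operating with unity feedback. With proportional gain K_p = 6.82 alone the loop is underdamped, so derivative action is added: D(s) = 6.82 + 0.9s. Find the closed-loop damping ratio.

ζ = 0.875

Forward path: (6.82 + 0.9s)·6.2/(s(s+5.8)). The closed-loop characteristic equation is s² + (5.8 + 6.2·0.9)s + 6.2·6.82 = 0.
That is s² + 11.38s + 42.28 = 0, so ω_n = 6.503 rad/s and ζ = 11.38/(2·6.503) = 0.875.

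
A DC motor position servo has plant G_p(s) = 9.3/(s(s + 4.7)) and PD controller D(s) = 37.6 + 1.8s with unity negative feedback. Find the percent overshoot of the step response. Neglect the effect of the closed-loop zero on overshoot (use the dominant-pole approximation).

Forward path: (37.6 + 1.8s)·9.3/(s(s+4.7)). The closed-loop characteristic equation is s² + (4.7 + 9.3·1.8)s + 9.3·37.6 = 0.
That is s² + 21.44s + 349.7 = 0, so ω_n = 18.7 rad/s and ζ = 21.44/(2·18.7) = 0.5733.
%OS = 100·exp(−πζ/√(1−ζ²)) = 11.1%.

11.1%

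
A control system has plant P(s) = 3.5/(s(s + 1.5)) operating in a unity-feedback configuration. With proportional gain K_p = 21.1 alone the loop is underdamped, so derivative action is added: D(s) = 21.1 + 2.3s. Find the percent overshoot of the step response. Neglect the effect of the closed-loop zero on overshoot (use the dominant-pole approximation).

12.3%

Forward path: (21.1 + 2.3s)·3.5/(s(s+1.5)). The closed-loop characteristic equation is s² + (1.5 + 3.5·2.3)s + 3.5·21.1 = 0.
That is s² + 9.55s + 73.85 = 0, so ω_n = 8.594 rad/s and ζ = 9.55/(2·8.594) = 0.5556.
%OS = 100·exp(−πζ/√(1−ζ²)) = 12.3%.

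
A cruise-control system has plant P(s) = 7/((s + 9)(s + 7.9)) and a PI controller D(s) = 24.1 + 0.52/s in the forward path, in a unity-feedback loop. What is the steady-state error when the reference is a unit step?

0

The open loop D(s)P(s) has a pole at the origin (type 1), so the static position error constant is infinite and e_ss = 1/(1+∞) = 0.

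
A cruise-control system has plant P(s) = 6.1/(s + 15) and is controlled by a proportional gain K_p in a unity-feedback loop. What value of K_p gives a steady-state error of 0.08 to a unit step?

The loop is type 0, so e_ss(step) = 1/(1 + K_pos) with K_pos = K_p·P(0).
P(0) = 0.4067. Require 1/(1 + K_p·0.4067) = 0.08, so 1 + 0.4067·K_p = 12.5.
K_p = (12.5 − 1)/0.4067 = 28.3.

K_p = 28.3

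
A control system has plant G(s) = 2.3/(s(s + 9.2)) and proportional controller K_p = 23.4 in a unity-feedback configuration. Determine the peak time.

T_p = 0.55 s

From 1 + K_pG(s) = 0: s² + 9.2s + 53.82 = 0 ⇒ ω_n = 7.336, ζ = 0.627.
Damped frequency ω_d = ω_n√(1−ζ²) = 5.715 rad/s, so peak time T_p = π/ω_d = 0.55 s.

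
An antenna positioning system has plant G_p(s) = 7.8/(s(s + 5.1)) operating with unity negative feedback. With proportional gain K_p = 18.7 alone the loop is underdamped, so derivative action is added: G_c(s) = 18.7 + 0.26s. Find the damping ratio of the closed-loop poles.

ζ = 0.295

Forward path: (18.7 + 0.26s)·7.8/(s(s+5.1)). The closed-loop characteristic equation is s² + (5.1 + 7.8·0.26)s + 7.8·18.7 = 0.
That is s² + 7.128s + 145.9 = 0, so ω_n = 12.08 rad/s and ζ = 7.128/(2·12.08) = 0.2951.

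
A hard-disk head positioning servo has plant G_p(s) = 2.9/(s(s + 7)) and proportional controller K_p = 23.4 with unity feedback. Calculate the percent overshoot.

From 1 + K_pG_p(s) = 0: s² + 7s + 67.86 = 0 ⇒ ω_n = 8.238, ζ = 0.4249.
%OS = 100·exp(−πζ/√(1−ζ²)) = 100·exp(−π·0.4249/√0.8195) = 22.9%.

22.9%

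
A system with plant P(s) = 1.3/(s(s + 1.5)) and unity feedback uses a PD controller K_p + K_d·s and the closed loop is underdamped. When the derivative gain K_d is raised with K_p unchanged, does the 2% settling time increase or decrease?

decrease

Characteristic equation s² + (1.5 + 1.3K_d)s + 1.3K_p = 0: raising K_d increases ζω_n = (1.5+1.3K_d)/2 while the loop stays underdamped, so T_s ≈ 4/(ζω_n) decreases.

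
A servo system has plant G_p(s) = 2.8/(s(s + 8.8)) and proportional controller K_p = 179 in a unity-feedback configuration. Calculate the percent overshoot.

The closed-loop denominator s² + 8.8s + 501.2 gives ω_n = √501.2 = 22.39 and ζ = 8.8/(2ω_n) = 0.1965.
%OS = 100·exp(−πζ/√(1−ζ²)) = 100·exp(−π·0.1965/√0.9614) = 53.3%.

53.3%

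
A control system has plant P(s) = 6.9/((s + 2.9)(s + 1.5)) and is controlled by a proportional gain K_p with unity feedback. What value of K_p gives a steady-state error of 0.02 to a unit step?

For a type-0 loop with proportional control, e_ss = 1/(1 + K_p·P(0)).
P(0) = 1.586. Require 1/(1 + K_p·1.586) = 0.02, so 1 + 1.586·K_p = 50.
K_p = (50 − 1)/1.586 = 30.9.

K_p = 30.9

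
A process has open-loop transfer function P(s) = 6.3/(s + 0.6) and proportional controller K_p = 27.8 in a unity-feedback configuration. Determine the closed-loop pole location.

Closed-loop transfer function: T(s) = K_p·P(s)/(1 + K_p·P(s)) = 175.1/(s + 0.6 + 175.1) = 175.1/(s + 175.7).
The closed-loop pole is at s = −175.7.

s = -175.7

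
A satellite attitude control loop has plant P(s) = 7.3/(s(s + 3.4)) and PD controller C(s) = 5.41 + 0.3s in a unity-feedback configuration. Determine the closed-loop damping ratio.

ζ = 0.445

Forward path: (5.41 + 0.3s)·7.3/(s(s+3.4)). The closed-loop characteristic equation is s² + (3.4 + 7.3·0.3)s + 7.3·5.41 = 0.
That is s² + 5.59s + 39.49 = 0, so ω_n = 6.284 rad/s and ζ = 5.59/(2·6.284) = 0.4448.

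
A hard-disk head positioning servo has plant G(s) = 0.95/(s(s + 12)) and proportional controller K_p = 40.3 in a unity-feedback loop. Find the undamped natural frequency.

ω_n = 6.19 rad/s

With unity feedback the closed-loop characteristic equation is s² + 12s + 40.3·0.95 = s² + 12s + 38.28 = 0.
Matching s² + 2ζω_n s + ω_n²: ω_n = √38.28 = 6.187 rad/s and 2ζω_n = 12, so ζ = 12/(2·6.187) = 0.97.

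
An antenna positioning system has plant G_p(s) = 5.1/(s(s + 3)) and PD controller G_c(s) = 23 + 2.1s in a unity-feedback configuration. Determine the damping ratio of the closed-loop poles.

Forward path: (23 + 2.1s)·5.1/(s(s+3)). The closed-loop characteristic equation is s² + (3 + 5.1·2.1)s + 5.1·23 = 0.
That is s² + 13.71s + 117.3 = 0, so ω_n = 10.83 rad/s and ζ = 13.71/(2·10.83) = 0.6329.

ζ = 0.633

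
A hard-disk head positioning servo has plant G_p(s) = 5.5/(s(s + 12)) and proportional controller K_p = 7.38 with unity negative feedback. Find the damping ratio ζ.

With unity feedback the closed-loop characteristic equation is s² + 12s + 7.38·5.5 = s² + 12s + 40.59 = 0.
So ω_n² = 40.59 ⇒ ω_n = 6.371 rad/s, and ζ = 12/(2ω_n) = 0.942.

ζ = 0.942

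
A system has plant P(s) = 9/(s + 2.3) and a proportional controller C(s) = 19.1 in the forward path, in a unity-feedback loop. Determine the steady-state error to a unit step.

0.0132

The loop is type 0. Static position error constant K_pos = C(0)·P(0) = 19.1·3.913 = 74.74.
Steady-state error to a unit step: e_ss = 1/(1+K_pos) = 1/75.74 = 0.0132.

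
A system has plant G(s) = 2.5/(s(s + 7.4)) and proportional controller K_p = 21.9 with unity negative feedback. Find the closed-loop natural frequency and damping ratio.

1 + K_p·G(s) = 0 gives s² + 7.4s + 54.75 = 0.
Matching s² + 2ζω_n s + ω_n²: ω_n = √54.75 = 7.399 rad/s and 2ζω_n = 7.4, so ζ = 7.4/(2·7.399) = 0.5.

ω_n = 7.4 rad/s, ζ = 0.5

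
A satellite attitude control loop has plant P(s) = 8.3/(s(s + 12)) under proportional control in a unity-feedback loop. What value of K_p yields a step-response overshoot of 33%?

From %OS = 100·exp(−πζ/√(1−ζ²)) = 33%, ζ = −ln(0.33)/√(π²+ln²(0.33)) = 0.3328.
Characteristic equation s² + 12s + 8.3K_p = 0 gives ζ = 12/(2√(8.3K_p)).
Setting ζ = 0.3328: √(8.3K_p) = 12/(2·0.3328) = 18.03, so K_p = 325.1/8.3 = 39.2.

K_p = 39.2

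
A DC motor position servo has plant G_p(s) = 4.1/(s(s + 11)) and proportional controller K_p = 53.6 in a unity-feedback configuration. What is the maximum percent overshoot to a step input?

The closed-loop denominator s² + 11s + 219.8 gives ω_n = √219.8 = 14.82 and ζ = 11/(2ω_n) = 0.371.
%OS = 100·exp(−πζ/√(1−ζ²)) = 100·exp(−π·0.371/√0.8623) = 28.5%.

28.5%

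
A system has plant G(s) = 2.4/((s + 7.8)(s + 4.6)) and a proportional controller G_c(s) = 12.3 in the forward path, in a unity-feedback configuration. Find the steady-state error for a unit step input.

The loop is type 0. Static position error constant K_pos = G_c(0)·G(0) = 12.3·0.06689 = 0.8227.
Steady-state error to a unit step: e_ss = 1/(1+K_pos) = 1/1.823 = 0.549.

0.549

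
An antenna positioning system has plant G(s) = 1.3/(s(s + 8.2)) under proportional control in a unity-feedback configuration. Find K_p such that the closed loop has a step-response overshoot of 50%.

From %OS = 100·exp(−πζ/√(1−ζ²)) = 50%, ζ = −ln(0.5)/√(π²+ln²(0.5)) = 0.2155.
Characteristic equation s² + 8.2s + 1.3K_p = 0 gives ζ = 8.2/(2√(1.3K_p)).
Setting ζ = 0.2155: √(1.3K_p) = 8.2/(2·0.2155) = 19.03, so K_p = 362.1/1.3 = 279.

K_p = 279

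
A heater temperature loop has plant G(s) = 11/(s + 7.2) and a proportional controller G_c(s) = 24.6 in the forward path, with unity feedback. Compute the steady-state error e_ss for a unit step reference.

0.0259

The loop is type 0. Static position error constant K_pos = G_c(0)·G(0) = 24.6·1.528 = 37.58.
Steady-state error to a unit step: e_ss = 1/(1+K_pos) = 1/38.58 = 0.0259.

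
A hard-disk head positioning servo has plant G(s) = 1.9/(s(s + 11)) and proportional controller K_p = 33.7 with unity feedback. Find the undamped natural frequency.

With unity feedback the closed-loop characteristic equation is s² + 11s + 33.7·1.9 = s² + 11s + 64.03 = 0.
So ω_n² = 64.03 ⇒ ω_n = 8.002 rad/s, and ζ = 11/(2ω_n) = 0.687.

ω_n = 8 rad/s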